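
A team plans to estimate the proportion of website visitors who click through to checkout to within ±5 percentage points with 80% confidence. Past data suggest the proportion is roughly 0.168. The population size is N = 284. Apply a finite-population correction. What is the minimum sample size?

70

For a proportion with margin E = 0.05 at 80% confidence, z = 1.282.
n = p̂(1−p̂)(z/E)² = 0.168 × 0.832 × (1.282/0.05)² = 91.89 — call this n₀.
Finite-population correction with N = 284: n = n₀ / (1 + (n₀−1)/N) = 91.89 / 1.32 = 69.61
Round up: n = 70.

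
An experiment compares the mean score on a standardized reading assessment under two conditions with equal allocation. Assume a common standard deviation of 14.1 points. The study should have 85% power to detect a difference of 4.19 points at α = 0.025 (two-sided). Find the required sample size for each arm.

For two equal groups, n per group = 2·((z_{α/2} + z_β)·σ/δ)².
z_{α/2} = 2.241; z_β = 1.036 (power 85%).
n = 2 × (3.277 × 14.1 / 4.19)² = 2 × 121.61 = 243.22
Round up: n = 244 per group.

244 per group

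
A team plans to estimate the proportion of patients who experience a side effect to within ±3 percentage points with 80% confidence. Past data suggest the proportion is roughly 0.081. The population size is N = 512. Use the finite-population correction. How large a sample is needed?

For a proportion with margin E = 0.03 at 80% confidence, z = 1.282.
n = p̂(1−p̂)(z/E)² = 0.081 × 0.919 × (1.282/0.03)² = 135.94 — call this n₀.
Finite-population correction with N = 512: n = n₀ / (1 + (n₀−1)/N) = 135.94 / 1.264 = 107.55
Round up: n = 108.

108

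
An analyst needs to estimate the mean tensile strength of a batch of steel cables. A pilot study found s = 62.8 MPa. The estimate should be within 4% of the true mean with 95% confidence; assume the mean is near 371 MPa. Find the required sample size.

For a mean, the margin of error is E = z·σ/√n, so n = (zσ/E)².
At 95% confidence, z = 1.960.
E = 4% of 371 = 14.84 MPa.
n = (1.960 × 62.8 / 14.84)² = 68.80
Round up: n = 69.

n = 69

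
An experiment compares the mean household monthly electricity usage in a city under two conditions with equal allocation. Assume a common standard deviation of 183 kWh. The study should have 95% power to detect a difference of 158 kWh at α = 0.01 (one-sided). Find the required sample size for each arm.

43 per group

For two equal groups, n per group = 2·((z_α + z_β)·σ/δ)².
z_α = 2.326; z_β = 1.645 (power 95%).
n = 2 × (3.971 × 183 / 158)² = 2 × 21.15 = 42.30
Round up: n = 43 per group.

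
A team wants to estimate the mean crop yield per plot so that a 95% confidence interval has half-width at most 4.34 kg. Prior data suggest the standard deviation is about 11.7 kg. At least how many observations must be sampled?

28

For a mean, the margin of error is E = z·σ/√n, so n = (zσ/E)².
At 95% confidence, z = 1.960.
n = (1.960 × 11.7 / 4.34)² = 27.92
Round up: n = 28.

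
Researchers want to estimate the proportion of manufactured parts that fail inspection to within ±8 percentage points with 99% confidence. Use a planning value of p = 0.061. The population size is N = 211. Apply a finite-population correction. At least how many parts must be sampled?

For a proportion with margin E = 0.08 at 99% confidence, z = 2.576.
n = p̂(1−p̂)(z/E)² = 0.061 × 0.939 × (2.576/0.08)² = 59.39 — call this n₀.
Finite-population correction with N = 211: n = n₀ / (1 + (n₀−1)/N) = 59.39 / 1.277 = 46.51
Round up: n = 47.

47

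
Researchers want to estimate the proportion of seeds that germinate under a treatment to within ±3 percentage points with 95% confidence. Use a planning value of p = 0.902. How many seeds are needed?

For a proportion with margin E = 0.03 at 95% confidence, z = 1.960.
n = p̂(1−p̂)(z/E)² = 0.902 × 0.098 × (1.960/0.03)² = 377.31
Round up: n = 378.

378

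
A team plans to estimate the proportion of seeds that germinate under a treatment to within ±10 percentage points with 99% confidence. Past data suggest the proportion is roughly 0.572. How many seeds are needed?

n = 163

For a proportion with margin E = 0.1 at 99% confidence, z = 2.576.
n = p̂(1−p̂)(z/E)² = 0.572 × 0.428 × (2.576/0.1)² = 162.45
Round up: n = 163.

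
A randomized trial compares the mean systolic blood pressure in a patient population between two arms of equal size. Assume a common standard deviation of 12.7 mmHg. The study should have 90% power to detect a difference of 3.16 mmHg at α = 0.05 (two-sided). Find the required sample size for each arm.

340 per group

For two equal groups, n per group = 2·((z_{α/2} + z_β)·σ/δ)².
z_{α/2} = 1.960; z_β = 1.282 (power 90%).
n = 2 × (3.242 × 12.7 / 3.16)² = 2 × 169.77 = 339.54
Round up: n = 340 per group.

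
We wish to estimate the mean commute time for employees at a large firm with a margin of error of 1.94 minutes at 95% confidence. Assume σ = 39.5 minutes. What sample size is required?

For a mean, the margin of error is E = z·σ/√n, so n = (zσ/E)².
At 95% confidence, z = 1.960.
n = (1.960 × 39.5 / 1.94)² = 1592.59
Round up: n = 1593.

1593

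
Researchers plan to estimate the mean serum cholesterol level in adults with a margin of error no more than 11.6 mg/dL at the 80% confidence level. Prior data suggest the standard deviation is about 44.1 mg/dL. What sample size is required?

24

For a mean, the margin of error is E = z·σ/√n, so n = (zσ/E)².
At 80% confidence, z = 1.282.
n = (1.282 × 44.1 / 11.6)² = 23.75
Round up: n = 24.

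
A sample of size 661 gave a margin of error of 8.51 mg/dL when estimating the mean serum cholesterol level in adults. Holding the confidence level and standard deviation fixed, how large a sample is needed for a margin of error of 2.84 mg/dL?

n = 5936

Margin of error scales as 1/√n, so n₂ = n₁·(E₁/E₂)².
n₂ = 661 × (8.51/2.84)² = 661 × 8.979 = 5935.12
Round up: n₂ = 5936.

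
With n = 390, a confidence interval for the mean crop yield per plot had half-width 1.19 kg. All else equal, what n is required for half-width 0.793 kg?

Margin of error scales as 1/√n, so n₂ = n₁·(E₁/E₂)².
n₂ = 390 × (1.19/0.793)² = 390 × 2.252 = 878.28
Round up: n₂ = 879.

879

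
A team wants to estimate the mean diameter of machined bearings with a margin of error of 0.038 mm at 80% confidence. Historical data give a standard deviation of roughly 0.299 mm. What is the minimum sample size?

For a mean, the margin of error is E = z·σ/√n, so n = (zσ/E)².
At 80% confidence, z = 1.282.
n = (1.282 × 0.299 / 0.038)² = 101.75
Round up: n = 102.

n = 102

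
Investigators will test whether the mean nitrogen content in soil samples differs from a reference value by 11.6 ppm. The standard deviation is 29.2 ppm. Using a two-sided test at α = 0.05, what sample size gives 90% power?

67

For a one-sample z-test, n = ((z_{α/2} + z_β)·σ/δ)².
z_{α/2} = 1.960 (two-sided α = 0.05); z_β = 1.282 (power 90% → β = 0.1).
n = (3.242 × 29.2 / 11.6)² = 66.60
Round up: n = 67.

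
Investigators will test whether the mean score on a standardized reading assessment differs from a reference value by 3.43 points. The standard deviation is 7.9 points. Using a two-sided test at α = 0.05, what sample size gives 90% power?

For a one-sample z-test, n = ((z_{α/2} + z_β)·σ/δ)².
z_{α/2} = 1.960 (two-sided α = 0.05); z_β = 1.282 (power 90% → β = 0.1).
n = (3.242 × 7.9 / 3.43)² = 55.76
Round up: n = 56.

n = 56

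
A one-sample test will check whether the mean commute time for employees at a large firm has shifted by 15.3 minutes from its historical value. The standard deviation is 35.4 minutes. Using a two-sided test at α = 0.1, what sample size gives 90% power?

For a one-sample z-test, n = ((z_{α/2} + z_β)·σ/δ)².
z_{α/2} = 1.645 (two-sided α = 0.1); z_β = 1.282 (power 90% → β = 0.1).
n = (2.927 × 35.4 / 15.3)² = 45.86
Round up: n = 46.

46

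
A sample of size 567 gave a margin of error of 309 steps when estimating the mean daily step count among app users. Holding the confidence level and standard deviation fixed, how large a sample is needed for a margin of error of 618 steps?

142

Margin of error scales as 1/√n, so n₂ = n₁·(E₁/E₂)².
n₂ = 567 × (309/618)² = 567 × 0.25 = 141.75
Round up: n₂ = 142.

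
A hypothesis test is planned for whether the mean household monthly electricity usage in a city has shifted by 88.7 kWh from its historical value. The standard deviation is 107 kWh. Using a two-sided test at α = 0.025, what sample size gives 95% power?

n = 22

For a one-sample z-test, n = ((z_{α/2} + z_β)·σ/δ)².
z_{α/2} = 2.241 (two-sided α = 0.025); z_β = 1.645 (power 95% → β = 0.05).
n = (3.886 × 107 / 88.7)² = 21.97
Round up: n = 22.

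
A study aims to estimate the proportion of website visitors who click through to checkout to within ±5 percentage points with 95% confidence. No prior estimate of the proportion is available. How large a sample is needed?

385

For a proportion with margin E = 0.05 at 95% confidence, z = 1.960.
With no prior estimate, use p = 0.5, which maximizes p(1−p) at 0.25.
n = 0.25 × (z/E)² = 0.25 × (1.960/0.05)² = 384.16
Round up: n = 385.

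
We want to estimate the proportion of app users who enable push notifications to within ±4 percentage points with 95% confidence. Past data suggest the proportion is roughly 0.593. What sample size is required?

580

For a proportion with margin E = 0.04 at 95% confidence, z = 1.960.
n = p̂(1−p̂)(z/E)² = 0.593 × 0.407 × (1.960/0.04)² = 579.48
Round up: n = 580.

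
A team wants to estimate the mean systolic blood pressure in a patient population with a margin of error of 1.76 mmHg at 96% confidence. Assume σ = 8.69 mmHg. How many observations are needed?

For a mean, the margin of error is E = z·σ/√n, so n = (zσ/E)².
At 96% confidence, z = 2.054.
n = (2.054 × 8.69 / 1.76)² = 102.85
Round up: n = 103.

n = 103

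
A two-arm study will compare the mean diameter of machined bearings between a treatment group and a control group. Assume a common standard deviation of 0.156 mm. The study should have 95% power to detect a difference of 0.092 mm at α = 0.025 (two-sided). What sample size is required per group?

87 per group

For two equal groups, n per group = 2·((z_{α/2} + z_β)·σ/δ)².
z_{α/2} = 2.241; z_β = 1.645 (power 95%).
n = 2 × (3.886 × 0.156 / 0.092)² = 2 × 43.42 = 86.84
Round up: n = 87 per group.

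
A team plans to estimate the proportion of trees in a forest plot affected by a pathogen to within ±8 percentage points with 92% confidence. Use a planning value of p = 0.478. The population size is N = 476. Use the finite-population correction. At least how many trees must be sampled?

For a proportion with margin E = 0.08 at 92% confidence, z = 1.751.
n = p̂(1−p̂)(z/E)² = 0.478 × 0.522 × (1.751/0.08)² = 119.53 — call this n₀.
Finite-population correction with N = 476: n = n₀ / (1 + (n₀−1)/N) = 119.53 / 1.249 = 95.70
Round up: n = 96.

n = 96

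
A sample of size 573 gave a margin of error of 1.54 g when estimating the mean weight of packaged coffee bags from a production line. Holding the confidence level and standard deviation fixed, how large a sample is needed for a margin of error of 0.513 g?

n = 5164

Margin of error scales as 1/√n, so n₂ = n₁·(E₁/E₂)².
n₂ = 573 × (1.54/0.513)² = 573 × 9.012 = 5163.88
Round up: n₂ = 5164.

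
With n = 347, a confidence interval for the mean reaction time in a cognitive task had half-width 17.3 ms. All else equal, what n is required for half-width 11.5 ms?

Margin of error scales as 1/√n, so n₂ = n₁·(E₁/E₂)².
n₂ = 347 × (17.3/11.5)² = 347 × 2.263 = 785.26
Round up: n₂ = 786.

786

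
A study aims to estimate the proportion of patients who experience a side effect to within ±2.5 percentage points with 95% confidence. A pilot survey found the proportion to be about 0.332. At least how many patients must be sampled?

1364

For a proportion with margin E = 0.025 at 95% confidence, z = 1.960.
n = p̂(1−p̂)(z/E)² = 0.332 × 0.668 × (1.960/0.025)² = 1363.16
Round up: n = 1364.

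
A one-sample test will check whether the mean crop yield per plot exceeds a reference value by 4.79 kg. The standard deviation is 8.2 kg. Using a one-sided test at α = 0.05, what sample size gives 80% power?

19

For a one-sample z-test, n = ((z_α + z_β)·σ/δ)².
z_α = 1.645 (one-sided α = 0.05); z_β = 0.842 (power 80% → β = 0.2).
n = (2.487 × 8.2 / 4.79)² = 18.13
Round up: n = 19.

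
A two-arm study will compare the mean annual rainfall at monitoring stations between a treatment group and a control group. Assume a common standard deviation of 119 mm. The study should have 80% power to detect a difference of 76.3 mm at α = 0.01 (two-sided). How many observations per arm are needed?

57 per group

For two equal groups, n per group = 2·((z_{α/2} + z_β)·σ/δ)².
z_{α/2} = 2.576; z_β = 0.842 (power 80%).
n = 2 × (3.418 × 119 / 76.3)² = 2 × 28.42 = 56.84
Round up: n = 57 per group.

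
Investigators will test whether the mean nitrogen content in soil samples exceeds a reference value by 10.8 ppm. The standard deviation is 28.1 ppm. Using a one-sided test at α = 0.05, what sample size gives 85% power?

For a one-sample z-test, n = ((z_α + z_β)·σ/δ)².
z_α = 1.645 (one-sided α = 0.05); z_β = 1.036 (power 85% → β = 0.15).
n = (2.681 × 28.1 / 10.8)² = 48.66
Round up: n = 49.

n = 49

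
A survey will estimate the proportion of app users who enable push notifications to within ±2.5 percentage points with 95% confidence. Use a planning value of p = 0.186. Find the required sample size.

For a proportion with margin E = 0.025 at 95% confidence, z = 1.960.
n = p̂(1−p̂)(z/E)² = 0.186 × 0.814 × (1.960/0.025)² = 930.61
Round up: n = 931.

931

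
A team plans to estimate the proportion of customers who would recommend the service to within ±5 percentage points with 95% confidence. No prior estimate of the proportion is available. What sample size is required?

n = 385

For a proportion with margin E = 0.05 at 95% confidence, z = 1.960.
With no prior estimate, use p = 0.5, which maximizes p(1−p) at 0.25.
n = 0.25 × (z/E)² = 0.25 × (1.960/0.05)² = 384.16
Round up: n = 385.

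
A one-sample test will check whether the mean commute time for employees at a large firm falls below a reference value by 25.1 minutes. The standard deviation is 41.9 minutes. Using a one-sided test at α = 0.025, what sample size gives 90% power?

For a one-sample z-test, n = ((z_α + z_β)·σ/δ)².
z_α = 1.960 (one-sided α = 0.025); z_β = 1.282 (power 90% → β = 0.1).
n = (3.242 × 41.9 / 25.1)² = 29.29
Round up: n = 30.

30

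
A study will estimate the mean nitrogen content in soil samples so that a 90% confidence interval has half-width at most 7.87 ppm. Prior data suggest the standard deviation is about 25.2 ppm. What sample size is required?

28

For a mean, the margin of error is E = z·σ/√n, so n = (zσ/E)².
At 90% confidence, z = 1.645.
n = (1.645 × 25.2 / 7.87)² = 27.74
Round up: n = 28.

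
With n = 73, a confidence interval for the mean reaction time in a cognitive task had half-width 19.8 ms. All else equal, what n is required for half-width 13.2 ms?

n = 165

Margin of error scales as 1/√n, so n₂ = n₁·(E₁/E₂)².
n₂ = 73 × (19.8/13.2)² = 73 × 2.25 = 164.25
Round up: n₂ = 165.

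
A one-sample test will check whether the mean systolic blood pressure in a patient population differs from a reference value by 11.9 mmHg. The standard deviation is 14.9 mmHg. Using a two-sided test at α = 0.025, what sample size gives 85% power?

For a one-sample z-test, n = ((z_{α/2} + z_β)·σ/δ)².
z_{α/2} = 2.241 (two-sided α = 0.025); z_β = 1.036 (power 85% → β = 0.15).
n = (3.277 × 14.9 / 11.9)² = 16.84
Round up: n = 17.

17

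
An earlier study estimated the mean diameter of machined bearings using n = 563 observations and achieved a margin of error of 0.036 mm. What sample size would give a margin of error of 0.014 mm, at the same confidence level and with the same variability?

Margin of error scales as 1/√n, so n₂ = n₁·(E₁/E₂)².
n₂ = 563 × (0.036/0.014)² = 563 × 6.612 = 3722.56
Round up: n₂ = 3723.

3723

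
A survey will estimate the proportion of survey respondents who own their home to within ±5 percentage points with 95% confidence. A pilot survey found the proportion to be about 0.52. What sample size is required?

For a proportion with margin E = 0.05 at 95% confidence, z = 1.960.
n = p̂(1−p̂)(z/E)² = 0.52 × 0.48 × (1.960/0.05)² = 383.55
Round up: n = 384.

n = 384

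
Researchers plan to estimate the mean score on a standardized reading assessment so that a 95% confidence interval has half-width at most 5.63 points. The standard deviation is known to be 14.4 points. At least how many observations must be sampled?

26

For a mean, the margin of error is E = z·σ/√n, so n = (zσ/E)².
At 95% confidence, z = 1.960.
n = (1.960 × 14.4 / 5.63)² = 25.13
Round up: n = 26.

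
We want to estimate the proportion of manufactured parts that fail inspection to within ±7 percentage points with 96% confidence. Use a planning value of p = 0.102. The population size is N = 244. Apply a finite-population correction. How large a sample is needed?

60

For a proportion with margin E = 0.07 at 96% confidence, z = 2.054.
n = p̂(1−p̂)(z/E)² = 0.102 × 0.898 × (2.054/0.07)² = 78.86 — call this n₀.
Finite-population correction with N = 244: n = n₀ / (1 + (n₀−1)/N) = 78.86 / 1.319 = 59.79
Round up: n = 60.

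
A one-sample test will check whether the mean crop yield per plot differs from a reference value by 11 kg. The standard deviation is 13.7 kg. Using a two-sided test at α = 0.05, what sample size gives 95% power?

For a one-sample z-test, n = ((z_{α/2} + z_β)·σ/δ)².
z_{α/2} = 1.960 (two-sided α = 0.05); z_β = 1.645 (power 95% → β = 0.05).
n = (3.605 × 13.7 / 11)² = 20.16
Round up: n = 21.

21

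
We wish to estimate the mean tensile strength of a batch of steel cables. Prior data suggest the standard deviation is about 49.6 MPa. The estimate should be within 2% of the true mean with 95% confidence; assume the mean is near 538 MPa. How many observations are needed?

82

For a mean, the margin of error is E = z·σ/√n, so n = (zσ/E)².
At 95% confidence, z = 1.960.
E = 2% of 538 = 10.76 MPa.
n = (1.960 × 49.6 / 10.76)² = 81.63
Round up: n = 82.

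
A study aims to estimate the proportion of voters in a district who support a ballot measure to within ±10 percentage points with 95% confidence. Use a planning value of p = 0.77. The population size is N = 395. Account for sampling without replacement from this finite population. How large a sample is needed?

For a proportion with margin E = 0.1 at 95% confidence, z = 1.960.
n = p̂(1−p̂)(z/E)² = 0.77 × 0.23 × (1.960/0.1)² = 68.03 — call this n₀.
Finite-population correction with N = 395: n = n₀ / (1 + (n₀−1)/N) = 68.03 / 1.17 = 58.15
Round up: n = 59.

59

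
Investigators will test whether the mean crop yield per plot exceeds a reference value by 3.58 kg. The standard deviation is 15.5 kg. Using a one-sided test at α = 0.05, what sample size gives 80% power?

n = 116

For a one-sample z-test, n = ((z_α + z_β)·σ/δ)².
z_α = 1.645 (one-sided α = 0.05); z_β = 0.842 (power 80% → β = 0.2).
n = (2.487 × 15.5 / 3.58)² = 115.94
Round up: n = 116.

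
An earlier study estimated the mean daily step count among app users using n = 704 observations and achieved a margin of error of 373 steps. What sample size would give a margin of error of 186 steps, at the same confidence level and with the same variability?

2832

Margin of error scales as 1/√n, so n₂ = n₁·(E₁/E₂)².
n₂ = 704 × (373/186)² = 704 × 4.022 = 2831.49
Round up: n₂ = 2832.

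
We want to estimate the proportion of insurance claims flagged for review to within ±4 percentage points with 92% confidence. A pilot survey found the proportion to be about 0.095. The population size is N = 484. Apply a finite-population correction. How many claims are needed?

For a proportion with margin E = 0.04 at 92% confidence, z = 1.751.
n = p̂(1−p̂)(z/E)² = 0.095 × 0.905 × (1.751/0.04)² = 164.75 — call this n₀.
Finite-population correction with N = 484: n = n₀ / (1 + (n₀−1)/N) = 164.75 / 1.338 = 123.13
Round up: n = 124.

124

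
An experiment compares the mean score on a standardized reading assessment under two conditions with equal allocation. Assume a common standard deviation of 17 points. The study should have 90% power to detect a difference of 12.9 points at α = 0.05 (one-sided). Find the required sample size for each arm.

For two equal groups, n per group = 2·((z_α + z_β)·σ/δ)².
z_α = 1.645; z_β = 1.282 (power 90%).
n = 2 × (2.927 × 17 / 12.9)² = 2 × 14.88 = 29.76
Round up: n = 30 per group.

30 per group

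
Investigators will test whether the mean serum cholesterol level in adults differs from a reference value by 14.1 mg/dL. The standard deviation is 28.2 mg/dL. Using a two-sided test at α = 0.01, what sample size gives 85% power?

For a one-sample z-test, n = ((z_{α/2} + z_β)·σ/δ)².
z_{α/2} = 2.576 (two-sided α = 0.01); z_β = 1.036 (power 85% → β = 0.15).
n = (3.612 × 28.2 / 14.1)² = 52.19
Round up: n = 53.

53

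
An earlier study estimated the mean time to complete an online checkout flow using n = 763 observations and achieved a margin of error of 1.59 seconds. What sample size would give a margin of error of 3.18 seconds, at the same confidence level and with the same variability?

191

Margin of error scales as 1/√n, so n₂ = n₁·(E₁/E₂)².
n₂ = 763 × (1.59/3.18)² = 763 × 0.25 = 190.75
Round up: n₂ = 191.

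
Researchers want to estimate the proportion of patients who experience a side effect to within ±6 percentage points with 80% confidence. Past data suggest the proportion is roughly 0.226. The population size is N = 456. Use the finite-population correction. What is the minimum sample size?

n = 69

For a proportion with margin E = 0.06 at 80% confidence, z = 1.282.
n = p̂(1−p̂)(z/E)² = 0.226 × 0.774 × (1.282/0.06)² = 79.86 — call this n₀.
Finite-population correction with N = 456: n = n₀ / (1 + (n₀−1)/N) = 79.86 / 1.173 = 68.08
Round up: n = 69.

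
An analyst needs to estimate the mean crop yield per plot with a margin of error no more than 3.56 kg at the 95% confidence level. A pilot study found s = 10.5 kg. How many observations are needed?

n = 34

For a mean, the margin of error is E = z·σ/√n, so n = (zσ/E)².
At 95% confidence, z = 1.960.
n = (1.960 × 10.5 / 3.56)² = 33.42
Round up: n = 34.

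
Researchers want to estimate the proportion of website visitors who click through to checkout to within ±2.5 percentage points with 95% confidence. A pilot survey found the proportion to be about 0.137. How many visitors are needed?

727

For a proportion with margin E = 0.025 at 95% confidence, z = 1.960.
n = p̂(1−p̂)(z/E)² = 0.137 × 0.863 × (1.960/0.025)² = 726.71
Round up: n = 727.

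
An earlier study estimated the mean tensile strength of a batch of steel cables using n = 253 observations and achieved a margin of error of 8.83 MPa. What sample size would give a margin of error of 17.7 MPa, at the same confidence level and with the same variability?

n = 63

Margin of error scales as 1/√n, so n₂ = n₁·(E₁/E₂)².
n₂ = 253 × (8.83/17.7)² = 253 × 0.2489 = 62.97
Round up: n₂ = 63.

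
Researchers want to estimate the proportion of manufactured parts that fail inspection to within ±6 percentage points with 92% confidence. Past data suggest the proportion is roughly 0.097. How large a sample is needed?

75

For a proportion with margin E = 0.06 at 92% confidence, z = 1.751.
n = p̂(1−p̂)(z/E)² = 0.097 × 0.903 × (1.751/0.06)² = 74.60
Round up: n = 75.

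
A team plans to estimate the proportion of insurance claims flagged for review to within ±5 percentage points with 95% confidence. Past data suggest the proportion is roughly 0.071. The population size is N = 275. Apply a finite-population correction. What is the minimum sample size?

For a proportion with margin E = 0.05 at 95% confidence, z = 1.960.
n = p̂(1−p̂)(z/E)² = 0.071 × 0.929 × (1.960/0.05)² = 101.36 — call this n₀.
Finite-population correction with N = 275: n = n₀ / (1 + (n₀−1)/N) = 101.36 / 1.365 = 74.26
Round up: n = 75.

75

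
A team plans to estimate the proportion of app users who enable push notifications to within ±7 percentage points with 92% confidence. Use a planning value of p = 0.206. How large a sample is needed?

n = 103

For a proportion with margin E = 0.07 at 92% confidence, z = 1.751.
n = p̂(1−p̂)(z/E)² = 0.206 × 0.794 × (1.751/0.07)² = 102.34
Round up: n = 103.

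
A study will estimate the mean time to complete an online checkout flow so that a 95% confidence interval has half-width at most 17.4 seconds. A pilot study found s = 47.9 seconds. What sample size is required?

30

For a mean, the margin of error is E = z·σ/√n, so n = (zσ/E)².
At 95% confidence, z = 1.960.
n = (1.960 × 47.9 / 17.4)² = 29.11
Round up: n = 30.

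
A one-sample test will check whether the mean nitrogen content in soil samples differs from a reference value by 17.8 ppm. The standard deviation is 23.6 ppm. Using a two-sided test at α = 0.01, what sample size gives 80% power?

21

For a one-sample z-test, n = ((z_{α/2} + z_β)·σ/δ)².
z_{α/2} = 2.576 (two-sided α = 0.01); z_β = 0.842 (power 80% → β = 0.2).
n = (3.418 × 23.6 / 17.8)² = 20.54
Round up: n = 21.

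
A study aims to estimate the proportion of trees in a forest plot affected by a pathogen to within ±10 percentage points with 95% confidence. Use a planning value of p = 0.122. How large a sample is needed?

For a proportion with margin E = 0.1 at 95% confidence, z = 1.960.
n = p̂(1−p̂)(z/E)² = 0.122 × 0.878 × (1.960/0.1)² = 41.15
Round up: n = 42.

42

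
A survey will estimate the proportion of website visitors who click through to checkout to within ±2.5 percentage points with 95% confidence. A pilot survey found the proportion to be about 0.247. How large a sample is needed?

1144

For a proportion with margin E = 0.025 at 95% confidence, z = 1.960.
n = p̂(1−p̂)(z/E)² = 0.247 × 0.753 × (1.960/0.025)² = 1143.20
Round up: n = 1144.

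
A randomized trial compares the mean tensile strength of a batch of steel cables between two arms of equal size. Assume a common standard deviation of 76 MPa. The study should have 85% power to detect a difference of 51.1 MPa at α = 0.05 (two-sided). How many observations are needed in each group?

For two equal groups, n per group = 2·((z_{α/2} + z_β)·σ/δ)².
z_{α/2} = 1.960; z_β = 1.036 (power 85%).
n = 2 × (2.996 × 76 / 51.1)² = 2 × 19.85 = 39.70
Round up: n = 40 per group.

40 per group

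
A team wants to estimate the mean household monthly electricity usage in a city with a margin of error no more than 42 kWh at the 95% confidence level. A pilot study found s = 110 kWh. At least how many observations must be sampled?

For a mean, the margin of error is E = z·σ/√n, so n = (zσ/E)².
At 95% confidence, z = 1.960.
n = (1.960 × 110 / 42)² = 26.35
Round up: n = 27.

n = 27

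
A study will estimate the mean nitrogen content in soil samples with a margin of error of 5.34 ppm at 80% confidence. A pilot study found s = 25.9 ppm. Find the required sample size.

39

For a mean, the margin of error is E = z·σ/√n, so n = (zσ/E)².
At 80% confidence, z = 1.282.
n = (1.282 × 25.9 / 5.34)² = 38.66
Round up: n = 39.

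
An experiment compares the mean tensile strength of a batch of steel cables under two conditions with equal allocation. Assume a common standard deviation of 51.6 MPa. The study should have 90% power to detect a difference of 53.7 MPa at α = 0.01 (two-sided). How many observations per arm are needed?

28 per group

For two equal groups, n per group = 2·((z_{α/2} + z_β)·σ/δ)².
z_{α/2} = 2.576; z_β = 1.282 (power 90%).
n = 2 × (3.858 × 51.6 / 53.7)² = 2 × 13.74 = 27.48
Round up: n = 28 per group.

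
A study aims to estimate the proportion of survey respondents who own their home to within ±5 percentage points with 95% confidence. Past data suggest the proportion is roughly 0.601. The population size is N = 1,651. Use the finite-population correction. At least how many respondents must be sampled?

For a proportion with margin E = 0.05 at 95% confidence, z = 1.960.
n = p̂(1−p̂)(z/E)² = 0.601 × 0.399 × (1.960/0.05)² = 368.48 — call this n₀.
Finite-population correction with N = 1,651: n = n₀ / (1 + (n₀−1)/N) = 368.48 / 1.223 = 301.29
Round up: n = 302.

302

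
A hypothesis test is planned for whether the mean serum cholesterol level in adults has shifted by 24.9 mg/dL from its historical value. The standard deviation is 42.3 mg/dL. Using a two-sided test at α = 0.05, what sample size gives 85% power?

For a one-sample z-test, n = ((z_{α/2} + z_β)·σ/δ)².
z_{α/2} = 1.960 (two-sided α = 0.05); z_β = 1.036 (power 85% → β = 0.15).
n = (2.996 × 42.3 / 24.9)² = 25.90
Round up: n = 26.

n = 26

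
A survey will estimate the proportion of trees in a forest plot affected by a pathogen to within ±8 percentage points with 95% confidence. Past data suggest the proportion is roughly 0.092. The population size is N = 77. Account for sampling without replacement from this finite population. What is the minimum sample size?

31

For a proportion with margin E = 0.08 at 95% confidence, z = 1.960.
n = p̂(1−p̂)(z/E)² = 0.092 × 0.908 × (1.960/0.08)² = 50.14 — call this n₀.
Finite-population correction with N = 77: n = n₀ / (1 + (n₀−1)/N) = 50.14 / 1.638 = 30.61
Round up: n = 31.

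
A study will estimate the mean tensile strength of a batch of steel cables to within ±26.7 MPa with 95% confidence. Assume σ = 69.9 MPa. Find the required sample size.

n = 27

For a mean, the margin of error is E = z·σ/√n, so n = (zσ/E)².
At 95% confidence, z = 1.960.
n = (1.960 × 69.9 / 26.7)² = 26.33
Round up: n = 27.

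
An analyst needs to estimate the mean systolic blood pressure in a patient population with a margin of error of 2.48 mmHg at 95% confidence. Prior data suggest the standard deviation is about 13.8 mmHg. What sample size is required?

n = 119

For a mean, the margin of error is E = z·σ/√n, so n = (zσ/E)².
At 95% confidence, z = 1.960.
n = (1.960 × 13.8 / 2.48)² = 118.95
Round up: n = 119.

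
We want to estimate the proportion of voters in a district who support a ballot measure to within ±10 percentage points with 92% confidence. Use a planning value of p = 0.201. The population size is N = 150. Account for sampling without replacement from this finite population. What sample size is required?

For a proportion with margin E = 0.1 at 92% confidence, z = 1.751.
n = p̂(1−p̂)(z/E)² = 0.201 × 0.799 × (1.751/0.1)² = 49.24 — call this n₀.
Finite-population correction with N = 150: n = n₀ / (1 + (n₀−1)/N) = 49.24 / 1.322 = 37.25
Round up: n = 38.

n = 38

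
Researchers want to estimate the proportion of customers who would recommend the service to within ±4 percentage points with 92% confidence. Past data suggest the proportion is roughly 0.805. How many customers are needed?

301

For a proportion with margin E = 0.04 at 92% confidence, z = 1.751.
n = p̂(1−p̂)(z/E)² = 0.805 × 0.195 × (1.751/0.04)² = 300.80
Round up: n = 301.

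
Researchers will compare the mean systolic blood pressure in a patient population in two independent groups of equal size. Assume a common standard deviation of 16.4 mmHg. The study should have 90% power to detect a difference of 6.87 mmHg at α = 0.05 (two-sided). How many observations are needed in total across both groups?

240 total

For two equal groups, n per group = 2·((z_{α/2} + z_β)·σ/δ)².
z_{α/2} = 1.960; z_β = 1.282 (power 90%).
n = 2 × (3.242 × 16.4 / 6.87)² = 2 × 59.90 = 119.80
Round up: n = 120 per group.
Total across both groups: 2 × 120 = 240.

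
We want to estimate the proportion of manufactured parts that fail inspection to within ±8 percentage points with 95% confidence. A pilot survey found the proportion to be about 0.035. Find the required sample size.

For a proportion with margin E = 0.08 at 95% confidence, z = 1.960.
n = p̂(1−p̂)(z/E)² = 0.035 × 0.965 × (1.960/0.08)² = 20.27
Round up: n = 21.

21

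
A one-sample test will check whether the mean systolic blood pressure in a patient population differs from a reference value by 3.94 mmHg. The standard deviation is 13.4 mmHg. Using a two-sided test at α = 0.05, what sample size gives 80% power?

91

For a one-sample z-test, n = ((z_{α/2} + z_β)·σ/δ)².
z_{α/2} = 1.960 (two-sided α = 0.05); z_β = 0.842 (power 80% → β = 0.2).
n = (2.802 × 13.4 / 3.94)² = 90.81
Round up: n = 91.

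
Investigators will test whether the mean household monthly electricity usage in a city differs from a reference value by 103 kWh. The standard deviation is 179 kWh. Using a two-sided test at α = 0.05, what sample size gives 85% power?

28

For a one-sample z-test, n = ((z_{α/2} + z_β)·σ/δ)².
z_{α/2} = 1.960 (two-sided α = 0.05); z_β = 1.036 (power 85% → β = 0.15).
n = (2.996 × 179 / 103)² = 27.11
Round up: n = 28.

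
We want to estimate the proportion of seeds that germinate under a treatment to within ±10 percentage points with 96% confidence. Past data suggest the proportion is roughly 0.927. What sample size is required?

For a proportion with margin E = 0.1 at 96% confidence, z = 2.054.
n = p̂(1−p̂)(z/E)² = 0.927 × 0.073 × (2.054/0.1)² = 28.55
Round up: n = 29.

n = 29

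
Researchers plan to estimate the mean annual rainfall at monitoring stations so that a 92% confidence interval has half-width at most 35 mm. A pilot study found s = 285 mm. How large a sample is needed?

204

For a mean, the margin of error is E = z·σ/√n, so n = (zσ/E)².
At 92% confidence, z = 1.751.
n = (1.751 × 285 / 35)² = 203.29
Round up: n = 204.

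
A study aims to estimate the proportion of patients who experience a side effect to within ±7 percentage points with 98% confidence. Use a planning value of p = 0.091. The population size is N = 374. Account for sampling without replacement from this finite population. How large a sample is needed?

n = 74

For a proportion with margin E = 0.07 at 98% confidence, z = 2.326.
n = p̂(1−p̂)(z/E)² = 0.091 × 0.909 × (2.326/0.07)² = 91.33 — call this n₀.
Finite-population correction with N = 374: n = n₀ / (1 + (n₀−1)/N) = 91.33 / 1.242 = 73.53
Round up: n = 74.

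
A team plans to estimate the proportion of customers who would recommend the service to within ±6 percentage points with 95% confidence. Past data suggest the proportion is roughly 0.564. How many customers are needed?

263

For a proportion with margin E = 0.06 at 95% confidence, z = 1.960.
n = p̂(1−p̂)(z/E)² = 0.564 × 0.436 × (1.960/0.06)² = 262.41
Round up: n = 263.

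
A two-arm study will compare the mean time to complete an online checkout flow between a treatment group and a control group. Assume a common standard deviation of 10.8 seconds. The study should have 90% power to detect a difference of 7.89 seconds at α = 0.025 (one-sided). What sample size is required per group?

For two equal groups, n per group = 2·((z_α + z_β)·σ/δ)².
z_α = 1.960; z_β = 1.282 (power 90%).
n = 2 × (3.242 × 10.8 / 7.89)² = 2 × 19.69 = 39.38
Round up: n = 40 per group.

40 per group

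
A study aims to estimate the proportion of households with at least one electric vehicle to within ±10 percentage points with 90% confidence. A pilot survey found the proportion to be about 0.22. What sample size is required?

n = 47

For a proportion with margin E = 0.1 at 90% confidence, z = 1.645.
n = p̂(1−p̂)(z/E)² = 0.22 × 0.78 × (1.645/0.1)² = 46.44
Round up: n = 47.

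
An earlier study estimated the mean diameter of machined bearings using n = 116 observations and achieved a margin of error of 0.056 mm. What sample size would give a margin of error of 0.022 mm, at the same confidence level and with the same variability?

Margin of error scales as 1/√n, so n₂ = n₁·(E₁/E₂)².
n₂ = 116 × (0.056/0.022)² = 116 × 6.479 = 751.56
Round up: n₂ = 752.

n = 752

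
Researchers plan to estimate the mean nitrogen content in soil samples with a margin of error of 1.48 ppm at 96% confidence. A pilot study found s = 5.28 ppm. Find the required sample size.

n = 54

For a mean, the margin of error is E = z·σ/√n, so n = (zσ/E)².
At 96% confidence, z = 2.054.
n = (2.054 × 5.28 / 1.48)² = 53.70
Round up: n = 54.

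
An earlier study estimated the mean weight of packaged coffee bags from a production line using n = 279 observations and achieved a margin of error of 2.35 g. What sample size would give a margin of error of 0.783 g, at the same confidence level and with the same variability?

Margin of error scales as 1/√n, so n₂ = n₁·(E₁/E₂)².
n₂ = 279 × (2.35/0.783)² = 279 × 9.008 = 2513.23
Round up: n₂ = 2514.

2514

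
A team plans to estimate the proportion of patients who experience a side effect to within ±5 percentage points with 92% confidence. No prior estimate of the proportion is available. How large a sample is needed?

For a proportion with margin E = 0.05 at 92% confidence, z = 1.751.
With no prior estimate, use p = 0.5, which maximizes p(1−p) at 0.25.
n = 0.25 × (z/E)² = 0.25 × (1.751/0.05)² = 306.60
Round up: n = 307.

307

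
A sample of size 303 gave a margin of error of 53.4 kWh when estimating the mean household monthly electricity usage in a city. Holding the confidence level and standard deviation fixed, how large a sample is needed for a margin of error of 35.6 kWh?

Margin of error scales as 1/√n, so n₂ = n₁·(E₁/E₂)².
n₂ = 303 × (53.4/35.6)² = 303 × 2.25 = 681.75
Round up: n₂ = 682.

682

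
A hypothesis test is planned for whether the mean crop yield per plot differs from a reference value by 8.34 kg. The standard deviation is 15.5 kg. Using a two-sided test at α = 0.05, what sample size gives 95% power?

For a one-sample z-test, n = ((z_{α/2} + z_β)·σ/δ)².
z_{α/2} = 1.960 (two-sided α = 0.05); z_β = 1.645 (power 95% → β = 0.05).
n = (3.605 × 15.5 / 8.34)² = 44.89
Round up: n = 45.

n = 45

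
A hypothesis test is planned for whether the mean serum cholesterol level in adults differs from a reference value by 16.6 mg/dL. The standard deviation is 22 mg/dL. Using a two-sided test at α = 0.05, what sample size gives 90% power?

For a one-sample z-test, n = ((z_{α/2} + z_β)·σ/δ)².
z_{α/2} = 1.960 (two-sided α = 0.05); z_β = 1.282 (power 90% → β = 0.1).
n = (3.242 × 22 / 16.6)² = 18.46
Round up: n = 19.

19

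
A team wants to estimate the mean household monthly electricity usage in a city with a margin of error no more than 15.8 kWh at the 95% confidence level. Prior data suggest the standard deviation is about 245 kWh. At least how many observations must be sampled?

n = 924

For a mean, the margin of error is E = z·σ/√n, so n = (zσ/E)².
At 95% confidence, z = 1.960.
n = (1.960 × 245 / 15.8)² = 923.70
Round up: n = 924.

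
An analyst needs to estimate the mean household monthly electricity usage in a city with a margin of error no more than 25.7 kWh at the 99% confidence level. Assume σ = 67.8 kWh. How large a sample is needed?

For a mean, the margin of error is E = z·σ/√n, so n = (zσ/E)².
At 99% confidence, z = 2.576.
n = (2.576 × 67.8 / 25.7)² = 46.18
Round up: n = 47.

n = 47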